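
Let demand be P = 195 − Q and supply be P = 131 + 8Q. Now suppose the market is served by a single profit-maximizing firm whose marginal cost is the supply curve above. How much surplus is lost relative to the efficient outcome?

Competitive equilibrium: 195 − Q = 131 + 8Q → Q* = 7.1111, P* = 187.8889.
Marginal revenue: MR = 195 − 2Q. Set MR = MC: 195 − 2Q = 131 + 8Q → Q_m = 6.4.
Price P_m = 195 − 1·6.4 = 188.6; MC(Q_m) = 131 + 8·6.4 = 182.2.
Competitive Q* = 7.1111, so ΔQ = 0.7111; wedge = 188.6 − 182.2 = 6.4.
DWL = ½ × 0.7111 × 6.4 = 2.28.

2.28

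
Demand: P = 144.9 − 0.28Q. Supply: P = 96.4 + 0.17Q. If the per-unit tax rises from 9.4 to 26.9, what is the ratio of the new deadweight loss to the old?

Competitive equilibrium: 144.9 − 0.28Q = 96.4 + 0.17Q → Q* = 107.7778, P* = 114.7222.
For a per-unit tax t: ΔQ = t/0.45, so DWL = ½·t·(t/0.45) = t²/0.9.
At t = 9.4: DWL = 98.178. At t = 26.9: DWL = 804.011.
Ratio = (26.9/9.4)² = 8.189.

8.189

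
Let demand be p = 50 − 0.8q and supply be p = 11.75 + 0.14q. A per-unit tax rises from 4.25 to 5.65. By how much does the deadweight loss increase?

Competitive equilibrium: 50 − 0.8q = 11.75 + 0.14q → q* = 40.6915, p* = 17.4468.
For a per-unit tax t: Δq = t/0.94, so DWL = ½·t·(t/0.94) = t²/1.88.
At t = 4.25: DWL = 9.608. At t = 5.65: DWL = 16.98.
Increase = 16.98 − 9.608 = 7.37.

7.37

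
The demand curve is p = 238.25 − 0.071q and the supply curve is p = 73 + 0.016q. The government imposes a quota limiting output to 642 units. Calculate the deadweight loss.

Competitive equilibrium: 238.25 − 0.071q = 73 + 0.016q → q* = 1899.4253, p* = 103.3908.
At q = 642: demand price = 238.25 − 0.071·642 = 192.668; supply price = 73 + 0.016·642 = 83.272.
Δq = 1899.4253 − 642 = 1257.4253; wedge = 192.668 − 83.272 = 109.396.
The triangle = ½ × 1257.4253 × 109.396 = 68778.65.

68778.65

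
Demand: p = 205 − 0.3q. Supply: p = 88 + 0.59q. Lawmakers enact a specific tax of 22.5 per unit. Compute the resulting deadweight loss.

284.41

Competitive equilibrium: 205 − 0.3q = 88 + 0.59q → q* = 131.4607, p* = 165.5618.
With the tax, the buyer price exceeds the seller price by 22.5: (205 − 0.3q) − (88 + 0.59q) = 22.5 → q' = 106.1798.
Δq = 131.4607 − 106.1798 = 25.2809; the wedge equals the tax, 22.5.
Deadweight loss = ½ × 25.2809 × 22.5 = 284.41.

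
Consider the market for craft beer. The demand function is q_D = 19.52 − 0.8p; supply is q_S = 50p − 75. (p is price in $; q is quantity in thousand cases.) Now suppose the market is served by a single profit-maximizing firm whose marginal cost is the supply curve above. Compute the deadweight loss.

$50.80 thousand

In inverse form: demand p = 24.4 − 1.25q, supply p = 1.5 + 0.02q.
Competitive equilibrium: 24.4 − 1.25q = 1.5 + 0.02q → q* = 18.0315, p* = 1.8606.
Marginal revenue: MR = 24.4 − 2.5q. Set MR = MC: 24.4 − 2.5q = 1.5 + 0.02q → q_m = 9.0873.
Price p_m = 24.4 − 1.25·9.0873 = 13.0409; MC(q_m) = 1.5 + 0.02·9.0873 = 1.6817.
Competitive q* = 18.0315, so Δq = 8.9442; wedge = 13.0409 − 1.6817 = 11.3592.
Welfare loss = ½ × 8.9442 × 11.3592 = $50.80 thousand.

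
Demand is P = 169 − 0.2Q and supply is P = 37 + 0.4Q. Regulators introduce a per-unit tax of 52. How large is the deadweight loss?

2253.33

Competitive equilibrium: 169 − 0.2Q = 37 + 0.4Q → Q* = 220, P* = 125.
With the tax, the buyer price exceeds the seller price by 52: (169 − 0.2Q) − (37 + 0.4Q) = 52 → Q' = 133.3333.
ΔQ = 220 − 133.3333 = 86.6667; the wedge equals the tax, 52.
The triangle = ½ × 86.6667 × 52 = 2253.33.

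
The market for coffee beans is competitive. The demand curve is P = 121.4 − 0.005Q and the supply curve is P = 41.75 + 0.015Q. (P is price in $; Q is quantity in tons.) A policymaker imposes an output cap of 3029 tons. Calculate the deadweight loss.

Competitive equilibrium: 121.4 − 0.005Q = 41.75 + 0.015Q → Q* = 3982.5, P* = 101.4875.
At Q = 3029: demand price = 121.4 − 0.005·3029 = 106.255; supply price = 41.75 + 0.015·3029 = 87.185.
ΔQ = 3982.5 − 3029 = 953.5; wedge = 106.255 − 87.185 = 19.07.
Welfare loss = ½ × 953.5 × 19.07 = $9091.62.

$9091.62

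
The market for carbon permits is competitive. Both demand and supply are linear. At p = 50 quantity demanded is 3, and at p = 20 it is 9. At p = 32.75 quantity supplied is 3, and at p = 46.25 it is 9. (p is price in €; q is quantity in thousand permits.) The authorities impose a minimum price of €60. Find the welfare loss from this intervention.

Demand slope = (20 − 50)/(9 − 3) = −5, so p = 65 − 5q.
Supply slope = (46.25 − 32.75)/(9 − 3) = 2.25, so p = 26 + 2.25q.
Competitive equilibrium: 65 − 5q = 26 + 2.25q → q* = 5.3793, p* = 38.1034.
At the floor p = 60, quantity demanded = (65 − 60)/5 = 1.
Sellers' marginal cost at q' = 1: 26 + 2.25·1 = 28.25.
Δq = 5.3793 − 1 = 4.3793; wedge = 60 − 28.25 = 31.75.
Deadweight loss = ½ × 4.3793 × 31.75 = €69.52 thousand.

€69.52 thousand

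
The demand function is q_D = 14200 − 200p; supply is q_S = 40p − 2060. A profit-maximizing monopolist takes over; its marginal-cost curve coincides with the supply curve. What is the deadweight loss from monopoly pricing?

In inverse form: demand p = 71 − 0.005q, supply p = 51.5 + 0.025q.
Competitive equilibrium: 71 − 0.005q = 51.5 + 0.025q → q* = 650, p* = 67.75.
Marginal revenue: MR = 71 − 0.01q. Set MR = MC: 71 − 0.01q = 51.5 + 0.025q → q_m = 557.1429.
Price p_m = 71 − 0.005·557.1429 = 68.2143; MC(q_m) = 51.5 + 0.025·557.1429 = 65.4286.
Competitive q* = 650, so Δq = 92.8571; wedge = 68.2143 − 65.4286 = 2.7857.
Deadweight loss = ½ × 92.8571 × 2.7857 = 129.34.

129.34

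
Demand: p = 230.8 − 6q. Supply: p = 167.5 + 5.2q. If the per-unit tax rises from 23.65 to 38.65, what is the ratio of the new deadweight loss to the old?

2.671

Competitive equilibrium: 230.8 − 6q = 167.5 + 5.2q → q* = 5.6518, p* = 196.8893.
For a per-unit tax t: Δq = t/11.2, so DWL = ½·t·(t/11.2) = t²/22.4.
At t = 23.65: DWL = 24.970. At t = 38.65: DWL = 66.689.
Ratio = (38.65/23.65)² = 2.671.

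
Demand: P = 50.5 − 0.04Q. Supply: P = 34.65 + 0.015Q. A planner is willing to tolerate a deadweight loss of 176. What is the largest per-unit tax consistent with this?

Competitive equilibrium: 50.5 − 0.04Q = 34.65 + 0.015Q → Q* = 288.1818, P* = 38.9727.
A tax t gives ΔQ = t/0.055 and wedge t, so DWL = t²/0.11.
t²/0.11 = 176 → t² = 19.36 → t = 4.4.

4.4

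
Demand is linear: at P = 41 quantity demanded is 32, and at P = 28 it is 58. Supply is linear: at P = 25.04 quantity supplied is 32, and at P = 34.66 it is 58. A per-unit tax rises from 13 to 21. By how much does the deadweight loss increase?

156.32

Demand slope = (28 − 41)/(58 − 32) = −0.5, so P = 57 − 0.5Q.
Supply slope = (34.66 − 25.04)/(58 − 32) = 0.37, so P = 13.2 + 0.37Q.
Competitive equilibrium: 57 − 0.5Q = 13.2 + 0.37Q → Q* = 50.3448, P* = 31.8276.
For a per-unit tax t: ΔQ = t/0.87, so DWL = ½·t·(t/0.87) = t²/1.74.
At t = 13: DWL = 97.126. At t = 21: DWL = 253.448.
Increase = 253.448 − 97.126 = 156.32.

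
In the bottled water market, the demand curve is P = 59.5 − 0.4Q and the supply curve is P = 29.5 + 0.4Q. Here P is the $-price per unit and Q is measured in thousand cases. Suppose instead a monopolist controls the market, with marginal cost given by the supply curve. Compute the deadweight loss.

Competitive equilibrium: 59.5 − 0.4Q = 29.5 + 0.4Q → Q* = 37.5, P* = 44.5.
Marginal revenue: MR = 59.5 − 0.8Q. Set MR = MC: 59.5 − 0.8Q = 29.5 + 0.4Q → Q_m = 25.
Price P_m = 59.5 − 0.4·25 = 49.5; MC(Q_m) = 29.5 + 0.4·25 = 39.5.
Competitive Q* = 37.5, so ΔQ = 12.5; wedge = 49.5 − 39.5 = 10.
DWL = ½ × 12.5 × 10 = $62.50 thousand.

$62.50 thousand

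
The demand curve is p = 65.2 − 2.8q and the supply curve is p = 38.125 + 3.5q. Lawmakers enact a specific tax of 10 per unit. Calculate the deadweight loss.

7.94

Competitive equilibrium: 65.2 − 2.8q = 38.125 + 3.5q → q* = 4.2976, p* = 53.1667.
With the tax, the buyer price exceeds the seller price by 10: (65.2 − 2.8q) − (38.125 + 3.5q) = 10 → q' = 2.7103.
Δq = 4.2976 − 2.7103 = 1.5873; the wedge equals the tax, 10.
The triangle = ½ × 1.5873 × 10 = 7.94.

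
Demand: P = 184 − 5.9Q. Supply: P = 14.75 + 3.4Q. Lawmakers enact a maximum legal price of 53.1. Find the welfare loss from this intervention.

222.64

Competitive equilibrium: 184 − 5.9Q = 14.75 + 3.4Q → Q* = 18.1989, P* = 76.6263.
At the ceiling P = 53.1, quantity supplied = (53.1 − 14.75)/3.4 = 11.2794.
Willingness to pay at Q' = 11.2794: 184 − 5.9·11.2794 = 117.4515.
ΔQ = 18.1989 − 11.2794 = 6.9195; wedge = 117.4515 − 53.1 = 64.3515.
The triangle = ½ × 6.9195 × 64.3515 = 222.64.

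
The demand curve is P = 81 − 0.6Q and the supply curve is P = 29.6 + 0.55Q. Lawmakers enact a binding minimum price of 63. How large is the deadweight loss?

124.18

Competitive equilibrium: 81 − 0.6Q = 29.6 + 0.55Q → Q* = 44.6957, P* = 54.1826.
At the floor P = 63, quantity demanded = (81 − 63)/0.6 = 30.
Sellers' marginal cost at Q' = 30: 29.6 + 0.55·30 = 46.1.
ΔQ = 44.6957 − 30 = 14.6957; wedge = 63 − 46.1 = 16.9.
DWL = ½ × 14.6957 × 16.9 = 124.18.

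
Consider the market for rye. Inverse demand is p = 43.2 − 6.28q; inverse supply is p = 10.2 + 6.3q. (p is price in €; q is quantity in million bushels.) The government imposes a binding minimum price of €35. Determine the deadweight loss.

€10.92 million

Competitive equilibrium: 43.2 − 6.28q = 10.2 + 6.3q → q* = 2.6232, p* = 26.7262.
At the floor p = 35, quantity demanded = (43.2 − 35)/6.28 = 1.3057.
Sellers' marginal cost at q' = 1.3057: 10.2 + 6.3·1.3057 = 18.4259.
Δq = 2.6232 − 1.3057 = 1.3175; wedge = 35 − 18.4259 = 16.5741.
The triangle = ½ × 1.3175 × 16.5741 = €10.92 million.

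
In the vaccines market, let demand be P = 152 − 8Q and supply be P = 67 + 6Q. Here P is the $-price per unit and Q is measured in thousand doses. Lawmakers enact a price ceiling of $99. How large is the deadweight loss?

$3.81 thousand

Competitive equilibrium: 152 − 8Q = 67 + 6Q → Q* = 6.0714, P* = 103.4286.
At the ceiling P = 99, quantity supplied = (99 − 67)/6 = 5.3333.
Willingness to pay at Q' = 5.3333: 152 − 8·5.3333 = 109.3336.
ΔQ = 6.0714 − 5.3333 = 0.7381; wedge = 109.3336 − 99 = 10.3336.
Welfare loss = ½ × 0.7381 × 10.3336 = $3.81 thousand.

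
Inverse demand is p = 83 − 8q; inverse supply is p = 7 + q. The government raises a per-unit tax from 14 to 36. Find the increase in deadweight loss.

Competitive equilibrium: 83 − 8q = 7 + q → q* = 8.4444, p* = 15.4444.
For a per-unit tax t: Δq = t/9, so DWL = ½·t·(t/9) = t²/18.
At t = 14: DWL = 10.889. At t = 36: DWL = 72.
Increase = 72 − 10.889 = 61.11.

61.11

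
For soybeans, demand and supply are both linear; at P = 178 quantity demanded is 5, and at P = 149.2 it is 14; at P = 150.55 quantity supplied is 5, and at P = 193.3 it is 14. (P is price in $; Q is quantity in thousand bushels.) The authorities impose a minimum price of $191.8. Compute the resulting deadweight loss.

$239.69 thousand

Demand slope = (149.2 − 178)/(14 − 5) = −3.2, so P = 194 − 3.2Q.
Supply slope = (193.3 − 150.55)/(14 − 5) = 4.75, so P = 126.8 + 4.75Q.
Competitive equilibrium: 194 − 3.2Q = 126.8 + 4.75Q → Q* = 8.4528, P* = 166.9509.
At the floor P = 191.8, quantity demanded = (194 − 191.8)/3.2 = 0.6875.
Sellers' marginal cost at Q' = 0.6875: 126.8 + 4.75·0.6875 = 130.0656.
ΔQ = 8.4528 − 0.6875 = 7.7653; wedge = 191.8 − 130.0656 = 61.7344.
The triangle = ½ × 7.7653 × 61.7344 = $239.69 thousand.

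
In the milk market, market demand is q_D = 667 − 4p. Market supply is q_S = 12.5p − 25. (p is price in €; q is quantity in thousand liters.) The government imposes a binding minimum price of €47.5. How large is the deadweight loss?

€81.63 thousand

In inverse form: demand p = 166.75 − 0.25q, supply p = 2 + 0.08q.
Competitive equilibrium: 166.75 − 0.25q = 2 + 0.08q → q* = 499.2424, p* = 41.9394.
At the floor p = 47.5, quantity demanded = (166.75 − 47.5)/0.25 = 477.
Sellers' marginal cost at q' = 477: 2 + 0.08·477 = 40.16.
Δq = 499.2424 − 477 = 22.2424; wedge = 47.5 − 40.16 = 7.34.
Deadweight loss = ½ × 22.2424 × 7.34 = €81.63 thousand.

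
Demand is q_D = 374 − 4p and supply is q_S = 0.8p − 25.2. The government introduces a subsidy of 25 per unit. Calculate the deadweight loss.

208.33

In inverse form: demand p = 93.5 − 0.25q, supply p = 31.5 + 1.25q.
Competitive equilibrium: 93.5 − 0.25q = 31.5 + 1.25q → q* = 41.3333, p* = 83.1667.
The subsidy lowers effective supply by 25: p = 6.5 + 1.25q.
New quantity: 93.5 − 0.25q = 6.5 + 1.25q → q' = 58.
Overproduction Δq = 58 − 41.3333 = 16.6667; wedge = subsidy = 25.
Deadweight loss = ½ × 16.6667 × 25 = 208.33.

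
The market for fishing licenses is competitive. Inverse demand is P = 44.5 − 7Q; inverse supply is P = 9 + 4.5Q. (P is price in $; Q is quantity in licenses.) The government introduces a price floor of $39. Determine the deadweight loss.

Competitive equilibrium: 44.5 − 7Q = 9 + 4.5Q → Q* = 3.087, P* = 22.8913.
At the floor P = 39, quantity demanded = (44.5 − 39)/7 = 0.7857.
Sellers' marginal cost at Q' = 0.7857: 9 + 4.5·0.7857 = 12.5357.
ΔQ = 3.087 − 0.7857 = 2.3013; wedge = 39 − 12.5357 = 26.4643.
Deadweight loss = ½ × 2.3013 × 26.4643 = $30.45.

$30.45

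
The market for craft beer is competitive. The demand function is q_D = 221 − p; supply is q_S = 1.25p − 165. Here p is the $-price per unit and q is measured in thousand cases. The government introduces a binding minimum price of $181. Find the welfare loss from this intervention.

$80.28 thousand

In inverse form: demand p = 221 − q, supply p = 132 + 0.8q.
Competitive equilibrium: 221 − q = 132 + 0.8q → q* = 49.4444, p* = 171.5556.
At the floor p = 181, quantity demanded = (221 − 181)/1 = 40.
Sellers' marginal cost at q' = 40: 132 + 0.8·40 = 164.
Δq = 49.4444 − 40 = 9.4444; wedge = 181 − 164 = 17.
Welfare loss = ½ × 9.4444 × 17 = $80.28 thousand.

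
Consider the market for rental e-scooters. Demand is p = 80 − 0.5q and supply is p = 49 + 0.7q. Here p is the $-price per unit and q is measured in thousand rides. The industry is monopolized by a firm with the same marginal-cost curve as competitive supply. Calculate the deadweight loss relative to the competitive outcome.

Competitive equilibrium: 80 − 0.5q = 49 + 0.7q → q* = 25.8333, p* = 67.0833.
Marginal revenue: MR = 80 − q. Set MR = MC: 80 − q = 49 + 0.7q → q_m = 18.2353.
Price p_m = 80 − 0.5·18.2353 = 70.8824; MC(q_m) = 49 + 0.7·18.2353 = 61.7647.
Competitive q* = 25.8333, so Δq = 7.598; wedge = 70.8824 − 61.7647 = 9.1177.
Welfare loss = ½ × 7.598 × 9.1177 = $34.64 thousand.

$34.64 thousand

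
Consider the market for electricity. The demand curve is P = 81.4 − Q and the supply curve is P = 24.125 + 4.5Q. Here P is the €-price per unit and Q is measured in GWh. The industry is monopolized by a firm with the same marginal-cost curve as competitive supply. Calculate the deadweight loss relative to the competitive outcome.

Competitive equilibrium: 81.4 − Q = 24.125 + 4.5Q → Q* = 10.4136, P* = 70.9864.
Marginal revenue: MR = 81.4 − 2Q. Set MR = MC: 81.4 − 2Q = 24.125 + 4.5Q → Q_m = 8.8115.
Price P_m = 81.4 − 1·8.8115 = 72.5885; MC(Q_m) = 24.125 + 4.5·8.8115 = 63.7768.
Competitive Q* = 10.4136, so ΔQ = 1.6021; wedge = 72.5885 − 63.7768 = 8.8117.
DWL = ½ × 1.6021 × 8.8117 = €7.06.

€7.06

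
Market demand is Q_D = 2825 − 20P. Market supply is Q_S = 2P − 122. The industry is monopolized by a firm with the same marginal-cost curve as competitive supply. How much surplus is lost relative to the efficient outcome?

40.66

In inverse form: demand P = 141.25 − 0.05Q, supply P = 61 + 0.5Q.
Competitive equilibrium: 141.25 − 0.05Q = 61 + 0.5Q → Q* = 145.9091, P* = 133.9545.
Marginal revenue: MR = 141.25 − 0.1Q. Set MR = MC: 141.25 − 0.1Q = 61 + 0.5Q → Q_m = 133.75.
Price P_m = 141.25 − 0.05·133.75 = 134.5625; MC(Q_m) = 61 + 0.5·133.75 = 127.875.
Competitive Q* = 145.9091, so ΔQ = 12.1591; wedge = 134.5625 − 127.875 = 6.6875.
Deadweight loss = ½ × 12.1591 × 6.6875 = 40.66.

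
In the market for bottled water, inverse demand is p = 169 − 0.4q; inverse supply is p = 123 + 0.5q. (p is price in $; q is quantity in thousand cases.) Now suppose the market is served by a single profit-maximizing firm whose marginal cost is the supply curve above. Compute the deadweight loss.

Competitive equilibrium: 169 − 0.4q = 123 + 0.5q → q* = 51.1111, p* = 148.5556.
Marginal revenue: MR = 169 − 0.8q. Set MR = MC: 169 − 0.8q = 123 + 0.5q → q_m = 35.3846.
Price p_m = 169 − 0.4·35.3846 = 154.8462; MC(q_m) = 123 + 0.5·35.3846 = 140.6923.
Competitive q* = 51.1111, so Δq = 15.7265; wedge = 154.8462 − 140.6923 = 14.1539.
Deadweight loss = ½ × 15.7265 × 14.1539 = $111.30 thousand.

$111.30 thousand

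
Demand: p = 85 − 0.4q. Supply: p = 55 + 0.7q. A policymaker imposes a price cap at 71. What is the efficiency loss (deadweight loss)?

Competitive equilibrium: 85 − 0.4q = 55 + 0.7q → q* = 27.2727, p* = 74.0909.
At the ceiling p = 71, quantity supplied = (71 − 55)/0.7 = 22.8571.
Willingness to pay at q' = 22.8571: 85 − 0.4·22.8571 = 75.8572.
Δq = 27.2727 − 22.8571 = 4.4156; wedge = 75.8572 − 71 = 4.8572.
Deadweight loss = ½ × 4.4156 × 4.8572 = 10.72.

10.72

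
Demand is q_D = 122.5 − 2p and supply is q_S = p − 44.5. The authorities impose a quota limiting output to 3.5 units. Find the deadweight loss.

44.08

In inverse form: demand p = 61.25 − 0.5q, supply p = 44.5 + q.
Competitive equilibrium: 61.25 − 0.5q = 44.5 + q → q* = 11.1667, p* = 55.6667.
At q = 3.5: demand price = 61.25 − 0.5·3.5 = 59.5; supply price = 44.5 + 1·3.5 = 48.
Δq = 11.1667 − 3.5 = 7.6667; wedge = 59.5 − 48 = 11.5.
Welfare loss = ½ × 7.6667 × 11.5 = 44.08.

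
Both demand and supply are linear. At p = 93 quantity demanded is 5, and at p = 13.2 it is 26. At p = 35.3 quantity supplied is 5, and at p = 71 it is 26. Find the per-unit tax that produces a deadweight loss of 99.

Demand slope = (13.2 − 93)/(26 − 5) = −3.8, so p = 112 − 3.8q.
Supply slope = (71 − 35.3)/(26 − 5) = 1.7, so p = 26.8 + 1.7q.
Competitive equilibrium: 112 − 3.8q = 26.8 + 1.7q → q* = 15.4909, p* = 53.1345.
A tax t gives Δq = t/5.5 and wedge t, so DWL = t²/11.
t²/11 = 99 → t² = 1089 → t = 33.

33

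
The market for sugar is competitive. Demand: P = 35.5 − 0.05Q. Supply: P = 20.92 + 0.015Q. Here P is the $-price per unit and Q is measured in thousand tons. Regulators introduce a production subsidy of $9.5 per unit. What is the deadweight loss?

Competitive equilibrium: 35.5 − 0.05Q = 20.92 + 0.015Q → Q* = 224.3077, P* = 24.2846.
The subsidy lowers effective supply by 9.5: P = 11.42 + 0.015Q.
New quantity: 35.5 − 0.05Q = 11.42 + 0.015Q → Q' = 370.4615.
Overproduction ΔQ = 370.4615 − 224.3077 = 146.1538; wedge = subsidy = 9.5.
Deadweight loss = ½ × 146.1538 × 9.5 = $694.23 thousand.

$694.23 thousand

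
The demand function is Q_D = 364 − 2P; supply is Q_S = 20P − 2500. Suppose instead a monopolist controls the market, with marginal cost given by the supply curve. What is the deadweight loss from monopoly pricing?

669.76

In inverse form: demand P = 182 − 0.5Q, supply P = 125 + 0.05Q.
Competitive equilibrium: 182 − 0.5Q = 125 + 0.05Q → Q* = 103.6364, P* = 130.1818.
Marginal revenue: MR = 182 − Q. Set MR = MC: 182 − Q = 125 + 0.05Q → Q_m = 54.2857.
Price P_m = 182 − 0.5·54.2857 = 154.8572; MC(Q_m) = 125 + 0.05·54.2857 = 127.7143.
Competitive Q* = 103.6364, so ΔQ = 49.3507; wedge = 154.8572 − 127.7143 = 27.1429.
The triangle = ½ × 49.3507 × 27.1429 = 669.76.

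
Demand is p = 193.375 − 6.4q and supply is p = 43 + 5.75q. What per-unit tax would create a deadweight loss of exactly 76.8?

Competitive equilibrium: 193.375 − 6.4q = 43 + 5.75q → q* = 12.3765, p* = 114.1651.
A tax t gives Δq = t/12.15 and wedge t, so DWL = t²/24.3.
t²/24.3 = 76.8 → t² = 1866.24 → t = 43.2.

43.2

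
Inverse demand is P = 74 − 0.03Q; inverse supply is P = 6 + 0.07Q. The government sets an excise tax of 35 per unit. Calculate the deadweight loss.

6125

Competitive equilibrium: 74 − 0.03Q = 6 + 0.07Q → Q* = 680, P* = 53.6.
With the tax, the buyer price exceeds the seller price by 35: (74 − 0.03Q) − (6 + 0.07Q) = 35 → Q' = 330.
ΔQ = 680 − 330 = 350; the wedge equals the tax, 35.
The triangle = ½ × 350 × 35 = 6125.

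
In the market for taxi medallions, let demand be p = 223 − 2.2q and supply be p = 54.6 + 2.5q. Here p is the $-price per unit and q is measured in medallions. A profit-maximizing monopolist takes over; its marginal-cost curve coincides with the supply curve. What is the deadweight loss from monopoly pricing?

Competitive equilibrium: 223 − 2.2q = 54.6 + 2.5q → q* = 35.8298, p* = 144.1745.
Marginal revenue: MR = 223 − 4.4q. Set MR = MC: 223 − 4.4q = 54.6 + 2.5q → q_m = 24.4058.
Price p_m = 223 − 2.2·24.4058 = 169.3072; MC(q_m) = 54.6 + 2.5·24.4058 = 115.6145.
Competitive q* = 35.8298, so Δq = 11.424; wedge = 169.3072 − 115.6145 = 53.6927.
Welfare loss = ½ × 11.424 × 53.6927 = $306.69.

$306.69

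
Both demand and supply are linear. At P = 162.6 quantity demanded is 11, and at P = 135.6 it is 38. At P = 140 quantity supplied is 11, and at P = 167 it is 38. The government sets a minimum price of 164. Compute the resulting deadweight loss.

Demand slope = (135.6 − 162.6)/(38 − 11) = −1, so P = 173.6 − Q.
Supply slope = (167 − 140)/(38 − 11) = 1, so P = 129 + Q.
Competitive equilibrium: 173.6 − Q = 129 + Q → Q* = 22.3, P* = 151.3.
At the floor P = 164, quantity demanded = (173.6 − 164)/1 = 9.6.
Sellers' marginal cost at Q' = 9.6: 129 + 1·9.6 = 138.6.
ΔQ = 22.3 − 9.6 = 12.7; wedge = 164 − 138.6 = 25.4.
Deadweight loss = ½ × 12.7 × 25.4 = 161.29.

161.29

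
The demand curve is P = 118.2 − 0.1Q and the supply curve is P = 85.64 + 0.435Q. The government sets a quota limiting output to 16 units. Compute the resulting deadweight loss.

Competitive equilibrium: 118.2 − 0.1Q = 85.64 + 0.435Q → Q* = 60.8598, P* = 112.114.
At Q = 16: demand price = 118.2 − 0.1·16 = 116.6; supply price = 85.64 + 0.435·16 = 92.6.
ΔQ = 60.8598 − 16 = 44.8598; wedge = 116.6 − 92.6 = 24.
Welfare loss = ½ × 44.8598 × 24 = 538.32.

538.32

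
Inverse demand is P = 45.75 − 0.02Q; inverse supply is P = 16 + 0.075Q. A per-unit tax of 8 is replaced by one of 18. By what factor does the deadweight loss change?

5.0625

Competitive equilibrium: 45.75 − 0.02Q = 16 + 0.075Q → Q* = 313.1579, P* = 39.4868.
For a per-unit tax t: ΔQ = t/0.095, so DWL = ½·t·(t/0.095) = t²/0.19.
At t = 8: DWL = 336.842. At t = 18: DWL = 1705.263.
Ratio = (18/8)² = 5.0625.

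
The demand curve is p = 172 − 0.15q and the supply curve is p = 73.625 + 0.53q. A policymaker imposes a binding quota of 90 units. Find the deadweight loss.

1016.16

Competitive equilibrium: 172 − 0.15q = 73.625 + 0.53q → q* = 144.6691, p* = 150.2996.
At q = 90: demand price = 172 − 0.15·90 = 158.5; supply price = 73.625 + 0.53·90 = 121.325.
Δq = 144.6691 − 90 = 54.6691; wedge = 158.5 − 121.325 = 37.175.
DWL = ½ × 54.6691 × 37.175 = 1016.16.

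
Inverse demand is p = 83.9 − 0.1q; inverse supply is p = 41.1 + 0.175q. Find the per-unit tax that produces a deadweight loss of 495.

Competitive equilibrium: 83.9 − 0.1q = 41.1 + 0.175q → q* = 155.6364, p* = 68.3364.
A tax t gives Δq = t/0.275 and wedge t, so DWL = t²/0.55.
t²/0.55 = 495 → t² = 272.25 → t = 16.5.

16.5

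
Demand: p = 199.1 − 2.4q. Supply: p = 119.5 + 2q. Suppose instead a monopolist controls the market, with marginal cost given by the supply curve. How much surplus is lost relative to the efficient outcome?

Competitive equilibrium: 199.1 − 2.4q = 119.5 + 2q → q* = 18.0909, p* = 155.6818.
Marginal revenue: MR = 199.1 − 4.8q. Set MR = MC: 199.1 − 4.8q = 119.5 + 2q → q_m = 11.7059.
Price p_m = 199.1 − 2.4·11.7059 = 171.0058; MC(q_m) = 119.5 + 2·11.7059 = 142.9118.
Competitive q* = 18.0909, so Δq = 6.385; wedge = 171.0058 − 142.9118 = 28.094.
DWL = ½ × 6.385 × 28.094 = 89.69.

89.69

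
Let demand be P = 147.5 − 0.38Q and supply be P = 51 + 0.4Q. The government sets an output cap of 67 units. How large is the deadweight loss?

1254.60

Competitive equilibrium: 147.5 − 0.38Q = 51 + 0.4Q → Q* = 123.7179, P* = 100.4872.
At Q = 67: demand price = 147.5 − 0.38·67 = 122.04; supply price = 51 + 0.4·67 = 77.8.
ΔQ = 123.7179 − 67 = 56.7179; wedge = 122.04 − 77.8 = 44.24.
Welfare loss = ½ × 56.7179 × 44.24 = 1254.60.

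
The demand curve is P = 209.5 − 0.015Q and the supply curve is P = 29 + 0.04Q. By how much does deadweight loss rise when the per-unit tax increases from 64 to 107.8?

Competitive equilibrium: 209.5 − 0.015Q = 29 + 0.04Q → Q* = 3281.8182, P* = 160.2727.
For a per-unit tax t: ΔQ = t/0.055, so DWL = ½·t·(t/0.055) = t²/0.11.
At t = 64: DWL = 37236.364. At t = 107.8: DWL = 105644.
Increase = 105644 − 37236.364 = 68407.64.

68407.64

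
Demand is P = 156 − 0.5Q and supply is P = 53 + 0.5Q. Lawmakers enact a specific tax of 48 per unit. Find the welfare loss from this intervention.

1152

Competitive equilibrium: 156 − 0.5Q = 53 + 0.5Q → Q* = 103, P* = 104.5.
With the tax, the buyer price exceeds the seller price by 48: (156 − 0.5Q) − (53 + 0.5Q) = 48 → Q' = 55.
ΔQ = 103 − 55 = 48; the wedge equals the tax, 48.
The triangle = ½ × 48 × 48 = 1152.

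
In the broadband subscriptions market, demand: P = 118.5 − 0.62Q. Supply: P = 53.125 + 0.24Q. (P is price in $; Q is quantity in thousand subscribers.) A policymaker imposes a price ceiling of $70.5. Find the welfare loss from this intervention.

$5.64 thousand

Competitive equilibrium: 118.5 − 0.62Q = 53.125 + 0.24Q → Q* = 76.0174, P* = 71.3692.
At the ceiling P = 70.5, quantity supplied = (70.5 − 53.125)/0.24 = 72.3958.
Willingness to pay at Q' = 72.3958: 118.5 − 0.62·72.3958 = 73.6146.
ΔQ = 76.0174 − 72.3958 = 3.6216; wedge = 73.6146 − 70.5 = 3.1146.
The triangle = ½ × 3.6216 × 3.1146 = $5.64 thousand.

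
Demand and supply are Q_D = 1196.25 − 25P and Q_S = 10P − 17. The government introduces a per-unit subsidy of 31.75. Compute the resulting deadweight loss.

In inverse form: demand P = 47.85 − 0.04Q, supply P = 1.7 + 0.1Q.
Competitive equilibrium: 47.85 − 0.04Q = 1.7 + 0.1Q → Q* = 329.6429, P* = 34.6643.
The subsidy lowers effective supply by 31.75: P = 0.1Q − 30.05.
New quantity: 47.85 − 0.04Q = 0.1Q − 30.05 → Q' = 556.4286.
Overproduction ΔQ = 556.4286 − 329.6429 = 226.7857; wedge = subsidy = 31.75.
DWL = ½ × 226.7857 × 31.75 = 3600.22.

3600.22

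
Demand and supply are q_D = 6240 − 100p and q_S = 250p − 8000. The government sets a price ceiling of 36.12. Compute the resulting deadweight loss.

In inverse form: demand p = 62.4 − 0.01q, supply p = 32 + 0.004q.
Competitive equilibrium: 62.4 − 0.01q = 32 + 0.004q → q* = 2171.4286, p* = 40.6857.
At the ceiling p = 36.12, quantity supplied = (36.12 − 32)/0.004 = 1030.
Willingness to pay at q' = 1030: 62.4 − 0.01·1030 = 52.1.
Δq = 2171.4286 − 1030 = 1141.4286; wedge = 52.1 − 36.12 = 15.98.
DWL = ½ × 1141.4286 × 15.98 = 9120.01.

9120.01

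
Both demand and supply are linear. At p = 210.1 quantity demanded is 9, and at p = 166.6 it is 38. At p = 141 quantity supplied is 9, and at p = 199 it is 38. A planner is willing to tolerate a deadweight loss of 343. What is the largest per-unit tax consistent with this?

Demand slope = (166.6 − 210.1)/(38 − 9) = −1.5, so p = 223.6 − 1.5q.
Supply slope = (199 − 141)/(38 − 9) = 2, so p = 123 + 2q.
Competitive equilibrium: 223.6 − 1.5q = 123 + 2q → q* = 28.7429, p* = 180.4857.
A tax t gives Δq = t/3.5 and wedge t, so DWL = t²/7.
t²/7 = 343 → t² = 2401 → t = 49.

49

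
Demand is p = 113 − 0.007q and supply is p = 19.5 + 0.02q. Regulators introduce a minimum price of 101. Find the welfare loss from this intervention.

Competitive equilibrium: 113 − 0.007q = 19.5 + 0.02q → q* = 3462.962963, p* = 88.759259.
At the floor p = 101, quantity demanded = (113 − 101)/0.007 = 1714.285714.
Sellers' marginal cost at q' = 1714.285714: 19.5 + 0.02·1714.285714 = 53.785714.
Δq = 3462.962963 − 1714.285714 = 1748.677249; wedge = 101 − 53.785714 = 47.214286.
Deadweight loss = ½ × 1748.677249 × 47.214286 = 41281.27.

41281.27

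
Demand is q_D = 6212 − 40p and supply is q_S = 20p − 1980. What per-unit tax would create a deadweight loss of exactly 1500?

In inverse form: demand p = 155.3 − 0.025q, supply p = 99 + 0.05q.
Competitive equilibrium: 155.3 − 0.025q = 99 + 0.05q → q* = 750.6667, p* = 136.5333.
A tax t gives Δq = t/0.075 and wedge t, so DWL = t²/0.15.
t²/0.15 = 1500 → t² = 225 → t = 15.

15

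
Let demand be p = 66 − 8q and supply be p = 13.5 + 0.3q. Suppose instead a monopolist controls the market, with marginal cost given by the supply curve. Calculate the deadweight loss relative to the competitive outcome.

Competitive equilibrium: 66 − 8q = 13.5 + 0.3q → q* = 6.3253, p* = 15.39759.
Marginal revenue: MR = 66 − 16q. Set MR = MC: 66 − 16q = 13.5 + 0.3q → q_m = 3.22086.
Price p_m = 66 − 8·3.22086 = 40.23312; MC(q_m) = 13.5 + 0.3·3.22086 = 14.46626.
Competitive q* = 6.3253, so Δq = 3.10444; wedge = 40.23312 − 14.46626 = 25.76686.
The triangle = ½ × 3.10444 × 25.76686 = 40.

40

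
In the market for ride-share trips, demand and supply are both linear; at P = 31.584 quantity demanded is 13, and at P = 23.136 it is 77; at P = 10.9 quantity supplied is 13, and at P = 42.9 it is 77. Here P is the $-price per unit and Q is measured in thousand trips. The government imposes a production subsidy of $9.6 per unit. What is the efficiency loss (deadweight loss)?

Demand slope = (23.136 − 31.584)/(77 − 13) = −0.132, so P = 33.3 − 0.132Q.
Supply slope = (42.9 − 10.9)/(77 − 13) = 0.5, so P = 4.4 + 0.5Q.
Competitive equilibrium: 33.3 − 0.132Q = 4.4 + 0.5Q → Q* = 45.7278, P* = 27.2639.
The subsidy lowers effective supply by 9.6: P = 0.5Q − 5.2.
New quantity: 33.3 − 0.132Q = 0.5Q − 5.2 → Q' = 60.9177.
Overproduction ΔQ = 60.9177 − 45.7278 = 15.1899; wedge = subsidy = 9.6.
Deadweight loss = ½ × 15.1899 × 9.6 = $72.91 thousand.

$72.91 thousand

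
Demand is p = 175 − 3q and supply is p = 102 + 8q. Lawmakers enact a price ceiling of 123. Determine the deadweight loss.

88.50

Competitive equilibrium: 175 − 3q = 102 + 8q → q* = 6.6364, p* = 155.0909.
At the ceiling p = 123, quantity supplied = (123 − 102)/8 = 2.625.
Willingness to pay at q' = 2.625: 175 − 3·2.625 = 167.125.
Δq = 6.6364 − 2.625 = 4.0114; wedge = 167.125 − 123 = 44.125.
Welfare loss = ½ × 4.0114 × 44.125 = 88.50.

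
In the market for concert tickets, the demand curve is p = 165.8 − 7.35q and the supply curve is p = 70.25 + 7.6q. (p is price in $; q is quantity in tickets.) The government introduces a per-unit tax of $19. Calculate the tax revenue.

$97.29

Competitive equilibrium: 165.8 − 7.35q = 70.25 + 7.6q → q* = 6.3913, p* = 118.8239.
With the tax, the buyer price exceeds the seller price by 19: (165.8 − 7.35q) − (70.25 + 7.6q) = 19 → q' = 5.1204.
Tax revenue = 19 × 5.1204 = $97.29.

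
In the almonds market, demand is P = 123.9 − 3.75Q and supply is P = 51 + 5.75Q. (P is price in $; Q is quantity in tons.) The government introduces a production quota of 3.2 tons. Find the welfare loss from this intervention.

$95.07

Competitive equilibrium: 123.9 − 3.75Q = 51 + 5.75Q → Q* = 7.6737, P* = 95.1237.
At Q = 3.2: demand price = 123.9 − 3.75·3.2 = 111.9; supply price = 51 + 5.75·3.2 = 69.4.
ΔQ = 7.6737 − 3.2 = 4.4737; wedge = 111.9 − 69.4 = 42.5.
Deadweight loss = ½ × 4.4737 × 42.5 = $95.07.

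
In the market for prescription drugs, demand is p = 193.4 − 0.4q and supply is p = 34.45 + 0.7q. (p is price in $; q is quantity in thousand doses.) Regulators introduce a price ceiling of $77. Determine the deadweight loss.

$3854.44 thousand

Competitive equilibrium: 193.4 − 0.4q = 34.45 + 0.7q → q* = 144.5, p* = 135.6.
At the ceiling p = 77, quantity supplied = (77 − 34.45)/0.7 = 60.7857.
Willingness to pay at q' = 60.7857: 193.4 − 0.4·60.7857 = 169.0857.
Δq = 144.5 − 60.7857 = 83.7143; wedge = 169.0857 − 77 = 92.0857.
The triangle = ½ × 83.7143 × 92.0857 = $3854.44 thousand.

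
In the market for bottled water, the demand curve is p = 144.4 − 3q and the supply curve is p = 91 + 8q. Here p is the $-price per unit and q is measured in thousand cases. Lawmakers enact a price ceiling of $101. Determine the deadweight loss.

$71.46 thousand

Competitive equilibrium: 144.4 − 3q = 91 + 8q → q* = 4.8545, p* = 129.8364.
At the ceiling p = 101, quantity supplied = (101 − 91)/8 = 1.25.
Willingness to pay at q' = 1.25: 144.4 − 3·1.25 = 140.65.
Δq = 4.8545 − 1.25 = 3.6045; wedge = 140.65 − 101 = 39.65.
Deadweight loss = ½ × 3.6045 × 39.65 = $71.46 thousand.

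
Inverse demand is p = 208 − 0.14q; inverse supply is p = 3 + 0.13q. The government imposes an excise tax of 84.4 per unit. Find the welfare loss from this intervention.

13191.41

Competitive equilibrium: 208 − 0.14q = 3 + 0.13q → q* = 759.2593, p* = 101.7037.
With the tax, the buyer price exceeds the seller price by 84.4: (208 − 0.14q) − (3 + 0.13q) = 84.4 → q' = 446.6667.
Δq = 759.2593 − 446.6667 = 312.5926; the wedge equals the tax, 84.4.
DWL = ½ × 312.5926 × 84.4 = 13191.41.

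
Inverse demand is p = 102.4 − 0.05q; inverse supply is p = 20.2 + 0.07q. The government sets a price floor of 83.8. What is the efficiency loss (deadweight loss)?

5878.14

Competitive equilibrium: 102.4 − 0.05q = 20.2 + 0.07q → q* = 685, p* = 68.15.
At the floor p = 83.8, quantity demanded = (102.4 − 83.8)/0.05 = 372.
Sellers' marginal cost at q' = 372: 20.2 + 0.07·372 = 46.24.
Δq = 685 − 372 = 313; wedge = 83.8 − 46.24 = 37.56.
The triangle = ½ × 313 × 37.56 = 5878.14.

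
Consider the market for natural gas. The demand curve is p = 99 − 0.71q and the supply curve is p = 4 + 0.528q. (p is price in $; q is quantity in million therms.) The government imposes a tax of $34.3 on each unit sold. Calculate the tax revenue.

Competitive equilibrium: 99 − 0.71q = 4 + 0.528q → q* = 76.7367, p* = 44.517.
With the tax, the buyer price exceeds the seller price by 34.3: (99 − 0.71q) − (4 + 0.528q) = 34.3 → q' = 49.0307.
Tax revenue = 34.3 × 49.0307 = $1681.75 million.

$1681.75 million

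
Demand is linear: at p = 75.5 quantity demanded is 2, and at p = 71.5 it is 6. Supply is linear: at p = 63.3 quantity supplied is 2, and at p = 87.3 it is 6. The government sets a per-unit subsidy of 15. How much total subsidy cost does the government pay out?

88.29

Demand slope = (71.5 − 75.5)/(6 − 2) = −1, so p = 77.5 − q.
Supply slope = (87.3 − 63.3)/(6 − 2) = 6, so p = 51.3 + 6q.
Competitive equilibrium: 77.5 − q = 51.3 + 6q → q* = 3.7429, p* = 73.7571.
The subsidy lowers effective supply by 15: p = 36.3 + 6q.
New quantity: 77.5 − q = 36.3 + 6q → q' = 5.8857.
Total subsidy cost = 15 × 5.8857 = 88.29.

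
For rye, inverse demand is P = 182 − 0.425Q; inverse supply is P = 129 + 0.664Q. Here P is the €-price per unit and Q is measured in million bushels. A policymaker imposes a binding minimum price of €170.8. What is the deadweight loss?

Competitive equilibrium: 182 − 0.425Q = 129 + 0.664Q → Q* = 48.6685, P* = 161.3159.
At the floor P = 170.8, quantity demanded = (182 − 170.8)/0.425 = 26.3529.
Sellers' marginal cost at Q' = 26.3529: 129 + 0.664·26.3529 = 146.4983.
ΔQ = 48.6685 − 26.3529 = 22.3156; wedge = 170.8 − 146.4983 = 24.3017.
Welfare loss = ½ × 22.3156 × 24.3017 = €271.15 million.

€271.15 million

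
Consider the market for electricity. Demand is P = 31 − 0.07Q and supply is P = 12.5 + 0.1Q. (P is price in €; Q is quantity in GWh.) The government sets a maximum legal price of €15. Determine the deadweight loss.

Competitive equilibrium: 31 − 0.07Q = 12.5 + 0.1Q → Q* = 108.8235, P* = 23.3824.
At the ceiling P = 15, quantity supplied = (15 − 12.5)/0.1 = 25.
Willingness to pay at Q' = 25: 31 − 0.07·25 = 29.25.
ΔQ = 108.8235 − 25 = 83.8235; wedge = 29.25 − 15 = 14.25.
Deadweight loss = ½ × 83.8235 × 14.25 = €597.24.

€597.24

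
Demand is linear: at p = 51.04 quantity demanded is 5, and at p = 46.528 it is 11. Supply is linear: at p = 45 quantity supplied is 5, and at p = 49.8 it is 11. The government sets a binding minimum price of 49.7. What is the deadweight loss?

3.45

Demand slope = (46.528 − 51.04)/(11 − 5) = −0.752, so p = 54.8 − 0.752q.
Supply slope = (49.8 − 45)/(11 − 5) = 0.8, so p = 41 + 0.8q.
Competitive equilibrium: 54.8 − 0.752q = 41 + 0.8q → q* = 8.8918, p* = 48.1134.
At the floor p = 49.7, quantity demanded = (54.8 − 49.7)/0.752 = 6.7819.
Sellers' marginal cost at q' = 6.7819: 41 + 0.8·6.7819 = 46.4255.
Δq = 8.8918 − 6.7819 = 2.1099; wedge = 49.7 − 46.4255 = 3.2745.
Welfare loss = ½ × 2.1099 × 3.2745 = 3.45.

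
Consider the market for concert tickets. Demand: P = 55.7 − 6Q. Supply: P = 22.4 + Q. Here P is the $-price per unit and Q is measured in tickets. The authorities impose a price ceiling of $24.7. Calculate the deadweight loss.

$21.13

Competitive equilibrium: 55.7 − 6Q = 22.4 + Q → Q* = 4.7571, P* = 27.1571.
At the ceiling P = 24.7, quantity supplied = (24.7 − 22.4)/1 = 2.3.
Willingness to pay at Q' = 2.3: 55.7 − 6·2.3 = 41.9.
ΔQ = 4.7571 − 2.3 = 2.4571; wedge = 41.9 − 24.7 = 17.2.
Welfare loss = ½ × 2.4571 × 17.2 = $21.13.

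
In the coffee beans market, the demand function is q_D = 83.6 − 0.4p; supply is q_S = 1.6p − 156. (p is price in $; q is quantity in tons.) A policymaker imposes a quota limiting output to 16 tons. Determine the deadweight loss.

In inverse form: demand p = 209 − 2.5q, supply p = 97.5 + 0.625q.
Competitive equilibrium: 209 − 2.5q = 97.5 + 0.625q → q* = 35.68, p* = 119.8.
At q = 16: demand price = 209 − 2.5·16 = 169; supply price = 97.5 + 0.625·16 = 107.5.
Δq = 35.68 − 16 = 19.68; wedge = 169 − 107.5 = 61.5.
Deadweight loss = ½ × 19.68 × 61.5 = $605.16.

$605.16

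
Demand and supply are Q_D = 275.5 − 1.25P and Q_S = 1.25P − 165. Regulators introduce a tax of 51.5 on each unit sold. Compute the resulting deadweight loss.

In inverse form: demand P = 220.4 − 0.8Q, supply P = 132 + 0.8Q.
Competitive equilibrium: 220.4 − 0.8Q = 132 + 0.8Q → Q* = 55.25, P* = 176.2.
With the tax, the buyer price exceeds the seller price by 51.5: (220.4 − 0.8Q) − (132 + 0.8Q) = 51.5 → Q' = 23.0625.
ΔQ = 55.25 − 23.0625 = 32.1875; the wedge equals the tax, 51.5.
DWL = ½ × 32.1875 × 51.5 = 828.83.

828.83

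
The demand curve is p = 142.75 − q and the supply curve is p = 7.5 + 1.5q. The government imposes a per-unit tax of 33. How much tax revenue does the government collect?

1349.70

Competitive equilibrium: 142.75 − q = 7.5 + 1.5q → q* = 54.1, p* = 88.65.
With the tax, the buyer price exceeds the seller price by 33: (142.75 − q) − (7.5 + 1.5q) = 33 → q' = 40.9.
Tax revenue = 33 × 40.9 = 1349.70.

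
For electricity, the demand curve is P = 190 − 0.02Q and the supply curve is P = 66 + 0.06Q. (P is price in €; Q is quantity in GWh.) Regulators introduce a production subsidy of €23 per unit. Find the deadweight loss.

€3306.25

Competitive equilibrium: 190 − 0.02Q = 66 + 0.06Q → Q* = 1550, P* = 159.
The subsidy lowers effective supply by 23: P = 43 + 0.06Q.
New quantity: 190 − 0.02Q = 43 + 0.06Q → Q' = 1837.5.
Overproduction ΔQ = 1837.5 − 1550 = 287.5; wedge = subsidy = 23.
DWL = ½ × 287.5 × 23 = €3306.25.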